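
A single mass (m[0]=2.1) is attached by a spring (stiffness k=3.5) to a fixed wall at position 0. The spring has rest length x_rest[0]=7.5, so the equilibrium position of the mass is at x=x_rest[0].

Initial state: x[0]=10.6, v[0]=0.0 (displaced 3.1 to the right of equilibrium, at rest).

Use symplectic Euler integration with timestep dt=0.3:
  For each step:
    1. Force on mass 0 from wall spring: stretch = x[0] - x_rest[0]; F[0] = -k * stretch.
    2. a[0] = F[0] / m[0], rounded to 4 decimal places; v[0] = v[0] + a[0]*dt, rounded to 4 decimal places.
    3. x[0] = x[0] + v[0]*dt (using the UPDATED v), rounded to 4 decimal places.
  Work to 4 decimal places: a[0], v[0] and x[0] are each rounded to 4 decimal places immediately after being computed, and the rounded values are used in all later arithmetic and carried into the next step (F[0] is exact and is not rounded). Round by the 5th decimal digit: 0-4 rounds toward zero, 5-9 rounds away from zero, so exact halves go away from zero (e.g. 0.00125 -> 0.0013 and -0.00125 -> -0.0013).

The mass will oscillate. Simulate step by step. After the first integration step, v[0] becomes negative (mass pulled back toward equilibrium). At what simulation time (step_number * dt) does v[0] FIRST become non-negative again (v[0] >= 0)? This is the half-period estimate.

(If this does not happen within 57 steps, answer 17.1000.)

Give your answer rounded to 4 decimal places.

Answer: 2.7000

Derivation:
Step 0: x=[10.6000] v=[0.0000]
Step 1: x=[10.1350] v=[-1.5500]
Step 2: x=[9.2748] v=[-2.8675]
Step 3: x=[8.1483] v=[-3.7549]
Step 4: x=[6.9246] v=[-4.0791]
Step 5: x=[5.7872] v=[-3.7914]
Step 6: x=[4.9067] v=[-2.9350]
Step 7: x=[4.4152] v=[-1.6383]
Step 8: x=[4.3864] v=[-0.0959]
Step 9: x=[4.8247] v=[1.4609]
First v>=0 after going negative at step 9, time=2.7000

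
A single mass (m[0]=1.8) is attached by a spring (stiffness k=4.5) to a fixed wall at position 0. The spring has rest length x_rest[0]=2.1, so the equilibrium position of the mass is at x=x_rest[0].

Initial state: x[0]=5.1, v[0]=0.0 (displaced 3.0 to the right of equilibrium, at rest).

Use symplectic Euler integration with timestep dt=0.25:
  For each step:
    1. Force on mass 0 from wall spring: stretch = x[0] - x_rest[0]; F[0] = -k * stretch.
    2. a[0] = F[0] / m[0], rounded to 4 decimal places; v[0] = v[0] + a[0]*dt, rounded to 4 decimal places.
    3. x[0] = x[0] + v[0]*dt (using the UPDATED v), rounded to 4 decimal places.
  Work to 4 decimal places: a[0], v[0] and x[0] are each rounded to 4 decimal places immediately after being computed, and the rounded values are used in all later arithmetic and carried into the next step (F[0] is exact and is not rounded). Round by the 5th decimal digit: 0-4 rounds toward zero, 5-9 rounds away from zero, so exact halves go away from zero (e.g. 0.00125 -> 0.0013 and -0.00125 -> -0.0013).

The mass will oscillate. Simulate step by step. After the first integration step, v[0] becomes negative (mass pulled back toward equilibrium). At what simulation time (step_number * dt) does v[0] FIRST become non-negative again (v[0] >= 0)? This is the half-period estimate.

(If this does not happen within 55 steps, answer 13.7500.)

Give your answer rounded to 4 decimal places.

Step 0: x=[5.1000] v=[0.0000]
Step 1: x=[4.6313] v=[-1.8750]
Step 2: x=[3.7670] v=[-3.4571]
Step 3: x=[2.6423] v=[-4.4990]
Step 4: x=[1.4328] v=[-4.8380]
Step 5: x=[0.3276] v=[-4.4210]
Step 6: x=[-0.5007] v=[-3.3133]
Step 7: x=[-0.9227] v=[-1.6879]
Step 8: x=[-0.8724] v=[0.2013]
First v>=0 after going negative at step 8, time=2.0000

Answer: 2.0000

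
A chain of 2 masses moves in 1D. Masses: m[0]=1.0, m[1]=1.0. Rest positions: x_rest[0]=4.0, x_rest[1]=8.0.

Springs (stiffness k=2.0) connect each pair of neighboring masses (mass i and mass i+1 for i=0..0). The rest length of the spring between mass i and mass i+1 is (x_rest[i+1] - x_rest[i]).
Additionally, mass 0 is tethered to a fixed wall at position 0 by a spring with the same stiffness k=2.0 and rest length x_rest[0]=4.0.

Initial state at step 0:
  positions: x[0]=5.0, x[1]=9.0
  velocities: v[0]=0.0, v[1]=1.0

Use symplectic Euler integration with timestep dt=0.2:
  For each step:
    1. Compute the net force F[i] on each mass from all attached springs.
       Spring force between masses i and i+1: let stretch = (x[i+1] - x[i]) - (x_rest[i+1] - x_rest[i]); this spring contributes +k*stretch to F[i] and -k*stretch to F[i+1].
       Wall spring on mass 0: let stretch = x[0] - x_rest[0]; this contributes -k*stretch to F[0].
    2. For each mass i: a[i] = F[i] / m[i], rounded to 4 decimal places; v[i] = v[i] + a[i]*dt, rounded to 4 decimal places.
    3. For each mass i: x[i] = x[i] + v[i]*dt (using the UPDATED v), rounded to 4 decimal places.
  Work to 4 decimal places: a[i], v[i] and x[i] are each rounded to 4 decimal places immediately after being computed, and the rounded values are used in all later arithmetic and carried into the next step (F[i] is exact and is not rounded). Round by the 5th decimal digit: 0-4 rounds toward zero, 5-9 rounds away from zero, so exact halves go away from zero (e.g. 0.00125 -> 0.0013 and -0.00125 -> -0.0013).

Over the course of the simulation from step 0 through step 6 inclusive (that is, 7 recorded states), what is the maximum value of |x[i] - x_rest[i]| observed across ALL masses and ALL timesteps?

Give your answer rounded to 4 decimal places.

Step 0: x=[5.0000 9.0000] v=[0.0000 1.0000]
Step 1: x=[4.9200 9.2000] v=[-0.4000 1.0000]
Step 2: x=[4.7888 9.3776] v=[-0.6560 0.8880]
Step 3: x=[4.6416 9.5081] v=[-0.7360 0.6525]
Step 4: x=[4.5124 9.5693] v=[-0.6460 0.3059]
Step 5: x=[4.4268 9.5459] v=[-0.4282 -0.1169]
Step 6: x=[4.3965 9.4330] v=[-0.1513 -0.5645]
Max displacement = 1.5693

Answer: 1.5693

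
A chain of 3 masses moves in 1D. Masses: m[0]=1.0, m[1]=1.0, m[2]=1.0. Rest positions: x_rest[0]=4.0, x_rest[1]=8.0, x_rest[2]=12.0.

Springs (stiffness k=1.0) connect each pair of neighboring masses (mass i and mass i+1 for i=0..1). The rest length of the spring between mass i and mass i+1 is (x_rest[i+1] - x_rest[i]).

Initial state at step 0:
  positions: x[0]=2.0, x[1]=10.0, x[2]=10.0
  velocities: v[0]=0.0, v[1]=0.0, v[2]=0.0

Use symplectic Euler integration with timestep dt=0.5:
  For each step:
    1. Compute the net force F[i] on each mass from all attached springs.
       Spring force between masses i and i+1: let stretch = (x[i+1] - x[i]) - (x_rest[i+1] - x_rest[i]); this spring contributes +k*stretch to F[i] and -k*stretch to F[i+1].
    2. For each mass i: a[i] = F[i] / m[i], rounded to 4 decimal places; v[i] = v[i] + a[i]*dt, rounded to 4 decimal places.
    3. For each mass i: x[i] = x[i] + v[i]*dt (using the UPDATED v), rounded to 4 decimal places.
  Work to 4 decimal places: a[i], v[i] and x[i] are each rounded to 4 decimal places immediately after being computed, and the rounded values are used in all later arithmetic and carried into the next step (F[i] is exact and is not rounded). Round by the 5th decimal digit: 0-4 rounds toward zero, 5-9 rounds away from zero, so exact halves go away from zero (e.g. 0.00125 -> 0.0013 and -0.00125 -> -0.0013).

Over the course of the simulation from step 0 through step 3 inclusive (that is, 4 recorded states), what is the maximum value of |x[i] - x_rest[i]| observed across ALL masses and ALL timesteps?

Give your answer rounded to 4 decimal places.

Answer: 3.6250

Derivation:
Step 0: x=[2.0000 10.0000 10.0000] v=[0.0000 0.0000 0.0000]
Step 1: x=[3.0000 8.0000 11.0000] v=[2.0000 -4.0000 2.0000]
Step 2: x=[4.2500 5.5000 12.2500] v=[2.5000 -5.0000 2.5000]
Step 3: x=[4.8125 4.3750 12.8125] v=[1.1250 -2.2500 1.1250]
Max displacement = 3.6250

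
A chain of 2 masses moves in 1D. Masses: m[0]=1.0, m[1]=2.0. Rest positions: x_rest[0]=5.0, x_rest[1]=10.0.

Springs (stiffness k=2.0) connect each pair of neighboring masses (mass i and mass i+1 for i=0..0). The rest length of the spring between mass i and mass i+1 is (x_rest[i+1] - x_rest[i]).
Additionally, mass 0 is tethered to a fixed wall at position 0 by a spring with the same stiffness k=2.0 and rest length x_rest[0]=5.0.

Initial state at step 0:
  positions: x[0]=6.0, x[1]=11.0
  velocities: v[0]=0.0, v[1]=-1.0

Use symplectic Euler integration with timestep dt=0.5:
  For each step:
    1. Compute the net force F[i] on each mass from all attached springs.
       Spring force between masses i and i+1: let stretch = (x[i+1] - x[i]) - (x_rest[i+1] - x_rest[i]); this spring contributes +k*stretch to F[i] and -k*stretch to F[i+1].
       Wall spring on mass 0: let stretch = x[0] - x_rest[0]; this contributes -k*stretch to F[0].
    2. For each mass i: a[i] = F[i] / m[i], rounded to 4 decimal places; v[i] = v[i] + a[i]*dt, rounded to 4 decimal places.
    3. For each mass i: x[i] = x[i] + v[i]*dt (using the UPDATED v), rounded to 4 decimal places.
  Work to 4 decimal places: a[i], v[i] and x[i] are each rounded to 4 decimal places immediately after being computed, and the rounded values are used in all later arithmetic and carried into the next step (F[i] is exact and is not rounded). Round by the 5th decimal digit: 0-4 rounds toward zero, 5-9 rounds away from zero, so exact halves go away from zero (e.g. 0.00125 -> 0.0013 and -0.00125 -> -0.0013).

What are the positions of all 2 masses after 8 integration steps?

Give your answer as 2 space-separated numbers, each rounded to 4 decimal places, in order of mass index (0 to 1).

Answer: 3.7223 8.4156

Derivation:
Step 0: x=[6.0000 11.0000] v=[0.0000 -1.0000]
Step 1: x=[5.5000 10.5000] v=[-1.0000 -1.0000]
Step 2: x=[4.7500 10.0000] v=[-1.5000 -1.0000]
Step 3: x=[4.2500 9.4375] v=[-1.0000 -1.1250]
Step 4: x=[4.2188 8.8281] v=[-0.0625 -1.2188]
Step 5: x=[4.3828 8.3164] v=[0.3280 -1.0235]
Step 6: x=[4.3222 8.0713] v=[-0.1212 -0.4903]
Step 7: x=[3.9751 8.1389] v=[-0.6943 0.1352]
Step 8: x=[3.7223 8.4156] v=[-0.5056 0.5533]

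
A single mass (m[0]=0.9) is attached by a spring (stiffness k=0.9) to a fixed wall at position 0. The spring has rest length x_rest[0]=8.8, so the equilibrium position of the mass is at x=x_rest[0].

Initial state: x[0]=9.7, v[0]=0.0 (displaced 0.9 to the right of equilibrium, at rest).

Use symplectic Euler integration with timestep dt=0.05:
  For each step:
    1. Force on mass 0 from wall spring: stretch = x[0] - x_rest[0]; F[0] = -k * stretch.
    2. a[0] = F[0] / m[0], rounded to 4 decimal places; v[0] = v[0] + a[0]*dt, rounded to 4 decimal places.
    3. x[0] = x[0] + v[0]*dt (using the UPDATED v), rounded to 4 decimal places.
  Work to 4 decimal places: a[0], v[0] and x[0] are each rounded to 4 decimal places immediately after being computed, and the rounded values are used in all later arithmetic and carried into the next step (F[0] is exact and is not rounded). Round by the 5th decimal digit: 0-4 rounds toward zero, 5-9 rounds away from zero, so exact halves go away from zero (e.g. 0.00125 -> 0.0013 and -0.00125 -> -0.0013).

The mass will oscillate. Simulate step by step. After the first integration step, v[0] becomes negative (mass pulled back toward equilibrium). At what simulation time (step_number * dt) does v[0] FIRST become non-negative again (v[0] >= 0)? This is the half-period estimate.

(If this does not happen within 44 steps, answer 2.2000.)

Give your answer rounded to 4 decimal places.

Answer: 2.2000

Derivation:
Step 0: x=[9.7000] v=[0.0000]
Step 1: x=[9.6978] v=[-0.0450]
Step 2: x=[9.6933] v=[-0.0899]
Step 3: x=[9.6866] v=[-0.1346]
Step 4: x=[9.6777] v=[-0.1789]
Step 5: x=[9.6666] v=[-0.2228]
Step 6: x=[9.6533] v=[-0.2661]
Step 7: x=[9.6379] v=[-0.3088]
Step 8: x=[9.6204] v=[-0.3507]
Step 9: x=[9.6008] v=[-0.3917]
Step 10: x=[9.5792] v=[-0.4317]
Step 11: x=[9.5557] v=[-0.4707]
Step 12: x=[9.5303] v=[-0.5085]
Step 13: x=[9.5031] v=[-0.5450]
Step 14: x=[9.4741] v=[-0.5802]
Step 15: x=[9.4434] v=[-0.6139]
Step 16: x=[9.4111] v=[-0.6461]
Step 17: x=[9.3773] v=[-0.6767]
Step 18: x=[9.3420] v=[-0.7056]
Step 19: x=[9.3054] v=[-0.7327]
Step 20: x=[9.2675] v=[-0.7580]
Step 21: x=[9.2284] v=[-0.7814]
Step 22: x=[9.1883] v=[-0.8028]
Step 23: x=[9.1472] v=[-0.8222]
Step 24: x=[9.1052] v=[-0.8396]
Step 25: x=[9.0625] v=[-0.8549]
Step 26: x=[9.0191] v=[-0.8680]
Step 27: x=[8.9752] v=[-0.8790]
Step 28: x=[8.9308] v=[-0.8878]
Step 29: x=[8.8861] v=[-0.8943]
Step 30: x=[8.8412] v=[-0.8986]
Step 31: x=[8.7962] v=[-0.9007]
Step 32: x=[8.7512] v=[-0.9005]
Step 33: x=[8.7063] v=[-0.8981]
Step 34: x=[8.6616] v=[-0.8934]
Step 35: x=[8.6173] v=[-0.8865]
Step 36: x=[8.5734] v=[-0.8774]
Step 37: x=[8.5301] v=[-0.8661]
Step 38: x=[8.4875] v=[-0.8526]
Step 39: x=[8.4457] v=[-0.8370]
Step 40: x=[8.4047] v=[-0.8193]
Step 41: x=[8.3647] v=[-0.7995]
Step 42: x=[8.3258] v=[-0.7777]
Step 43: x=[8.2881] v=[-0.7540]
Step 44: x=[8.2517] v=[-0.7284]
v[0] did not become non-negative within 44 steps; using fallback time=2.2000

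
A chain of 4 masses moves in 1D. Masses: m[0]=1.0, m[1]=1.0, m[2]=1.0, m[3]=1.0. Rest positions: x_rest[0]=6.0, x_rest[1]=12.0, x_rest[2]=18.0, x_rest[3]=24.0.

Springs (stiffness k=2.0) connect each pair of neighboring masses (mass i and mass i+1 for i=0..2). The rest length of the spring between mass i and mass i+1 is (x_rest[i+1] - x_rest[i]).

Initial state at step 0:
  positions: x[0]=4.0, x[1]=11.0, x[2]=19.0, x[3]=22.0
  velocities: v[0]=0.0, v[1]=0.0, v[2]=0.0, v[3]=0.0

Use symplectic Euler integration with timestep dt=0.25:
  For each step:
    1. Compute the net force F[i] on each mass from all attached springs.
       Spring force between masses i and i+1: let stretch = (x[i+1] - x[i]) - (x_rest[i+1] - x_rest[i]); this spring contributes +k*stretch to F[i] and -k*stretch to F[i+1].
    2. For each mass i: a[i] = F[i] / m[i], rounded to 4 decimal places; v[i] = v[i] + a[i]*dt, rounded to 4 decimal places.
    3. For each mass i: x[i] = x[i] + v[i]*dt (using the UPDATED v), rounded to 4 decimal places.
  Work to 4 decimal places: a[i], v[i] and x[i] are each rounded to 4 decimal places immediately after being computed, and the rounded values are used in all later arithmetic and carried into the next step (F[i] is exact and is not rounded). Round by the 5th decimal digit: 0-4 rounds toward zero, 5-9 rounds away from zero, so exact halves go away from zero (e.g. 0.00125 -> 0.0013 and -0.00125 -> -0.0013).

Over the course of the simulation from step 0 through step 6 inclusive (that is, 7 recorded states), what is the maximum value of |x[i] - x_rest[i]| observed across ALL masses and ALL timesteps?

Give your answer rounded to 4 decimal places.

Answer: 2.7386

Derivation:
Step 0: x=[4.0000 11.0000 19.0000 22.0000] v=[0.0000 0.0000 0.0000 0.0000]
Step 1: x=[4.1250 11.1250 18.3750 22.3750] v=[0.5000 0.5000 -2.5000 1.5000]
Step 2: x=[4.3750 11.2813 17.3438 23.0000] v=[1.0000 0.6250 -4.1250 2.5000]
Step 3: x=[4.7383 11.3321 16.2618 23.6680] v=[1.4532 0.2031 -4.3282 2.6719]
Step 4: x=[5.1758 11.1749 15.4893 24.1602] v=[1.7501 -0.6290 -3.0900 1.9688]
Step 5: x=[5.6132 10.8071 15.2614 24.3186] v=[1.7497 -1.4714 -0.9118 0.6334]
Step 6: x=[5.9499 10.3468 15.6088 24.0948] v=[1.3467 -1.8412 1.3897 -0.8952]
Max displacement = 2.7386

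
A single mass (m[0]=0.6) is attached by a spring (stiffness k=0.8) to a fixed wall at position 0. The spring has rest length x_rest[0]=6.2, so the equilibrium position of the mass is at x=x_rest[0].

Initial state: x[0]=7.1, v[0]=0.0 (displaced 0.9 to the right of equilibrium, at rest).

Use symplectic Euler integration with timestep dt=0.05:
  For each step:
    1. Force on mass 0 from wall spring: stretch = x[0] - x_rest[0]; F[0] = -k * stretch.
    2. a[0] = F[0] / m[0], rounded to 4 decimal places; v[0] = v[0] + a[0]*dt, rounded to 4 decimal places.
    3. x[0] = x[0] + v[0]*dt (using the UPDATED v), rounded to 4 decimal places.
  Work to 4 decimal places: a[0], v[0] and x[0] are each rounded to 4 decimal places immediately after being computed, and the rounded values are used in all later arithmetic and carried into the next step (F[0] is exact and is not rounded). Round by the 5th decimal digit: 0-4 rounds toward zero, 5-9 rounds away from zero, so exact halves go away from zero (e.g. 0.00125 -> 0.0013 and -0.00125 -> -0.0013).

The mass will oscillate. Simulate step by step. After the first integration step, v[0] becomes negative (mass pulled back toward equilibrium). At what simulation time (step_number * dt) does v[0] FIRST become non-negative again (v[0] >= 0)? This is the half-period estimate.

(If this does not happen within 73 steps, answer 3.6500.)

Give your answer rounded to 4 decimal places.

Answer: 2.7500

Derivation:
Step 0: x=[7.1000] v=[0.0000]
Step 1: x=[7.0970] v=[-0.0600]
Step 2: x=[7.0910] v=[-0.1198]
Step 3: x=[7.0820] v=[-0.1792]
Step 4: x=[7.0701] v=[-0.2380]
Step 5: x=[7.0553] v=[-0.2960]
Step 6: x=[7.0377] v=[-0.3530]
Step 7: x=[7.0173] v=[-0.4088]
Step 8: x=[6.9941] v=[-0.4633]
Step 9: x=[6.9683] v=[-0.5162]
Step 10: x=[6.9399] v=[-0.5674]
Step 11: x=[6.9091] v=[-0.6167]
Step 12: x=[6.8759] v=[-0.6640]
Step 13: x=[6.8404] v=[-0.7091]
Step 14: x=[6.8028] v=[-0.7518]
Step 15: x=[6.7632] v=[-0.7920]
Step 16: x=[6.7217] v=[-0.8295]
Step 17: x=[6.6785] v=[-0.8643]
Step 18: x=[6.6337] v=[-0.8962]
Step 19: x=[6.5874] v=[-0.9251]
Step 20: x=[6.5399] v=[-0.9509]
Step 21: x=[6.4912] v=[-0.9736]
Step 22: x=[6.4416] v=[-0.9930]
Step 23: x=[6.3911] v=[-1.0091]
Step 24: x=[6.3400] v=[-1.0218]
Step 25: x=[6.2884] v=[-1.0311]
Step 26: x=[6.2366] v=[-1.0370]
Step 27: x=[6.1846] v=[-1.0394]
Step 28: x=[6.1327] v=[-1.0384]
Step 29: x=[6.0810] v=[-1.0339]
Step 30: x=[6.0297] v=[-1.0260]
Step 31: x=[5.9790] v=[-1.0146]
Step 32: x=[5.9290] v=[-0.9999]
Step 33: x=[5.8799] v=[-0.9818]
Step 34: x=[5.8319] v=[-0.9605]
Step 35: x=[5.7851] v=[-0.9360]
Step 36: x=[5.7397] v=[-0.9083]
Step 37: x=[5.6958] v=[-0.8776]
Step 38: x=[5.6536] v=[-0.8440]
Step 39: x=[5.6132] v=[-0.8076]
Step 40: x=[5.5748] v=[-0.7685]
Step 41: x=[5.5385] v=[-0.7268]
Step 42: x=[5.5044] v=[-0.6827]
Step 43: x=[5.4726] v=[-0.6363]
Step 44: x=[5.4432] v=[-0.5878]
Step 45: x=[5.4163] v=[-0.5373]
Step 46: x=[5.3920] v=[-0.4851]
Step 47: x=[5.3704] v=[-0.4312]
Step 48: x=[5.3516] v=[-0.3759]
Step 49: x=[5.3356] v=[-0.3193]
Step 50: x=[5.3225] v=[-0.2617]
Step 51: x=[5.3123] v=[-0.2032]
Step 52: x=[5.3051] v=[-0.1440]
Step 53: x=[5.3009] v=[-0.0843]
Step 54: x=[5.2997] v=[-0.0244]
Step 55: x=[5.3015] v=[0.0356]
First v>=0 after going negative at step 55, time=2.7500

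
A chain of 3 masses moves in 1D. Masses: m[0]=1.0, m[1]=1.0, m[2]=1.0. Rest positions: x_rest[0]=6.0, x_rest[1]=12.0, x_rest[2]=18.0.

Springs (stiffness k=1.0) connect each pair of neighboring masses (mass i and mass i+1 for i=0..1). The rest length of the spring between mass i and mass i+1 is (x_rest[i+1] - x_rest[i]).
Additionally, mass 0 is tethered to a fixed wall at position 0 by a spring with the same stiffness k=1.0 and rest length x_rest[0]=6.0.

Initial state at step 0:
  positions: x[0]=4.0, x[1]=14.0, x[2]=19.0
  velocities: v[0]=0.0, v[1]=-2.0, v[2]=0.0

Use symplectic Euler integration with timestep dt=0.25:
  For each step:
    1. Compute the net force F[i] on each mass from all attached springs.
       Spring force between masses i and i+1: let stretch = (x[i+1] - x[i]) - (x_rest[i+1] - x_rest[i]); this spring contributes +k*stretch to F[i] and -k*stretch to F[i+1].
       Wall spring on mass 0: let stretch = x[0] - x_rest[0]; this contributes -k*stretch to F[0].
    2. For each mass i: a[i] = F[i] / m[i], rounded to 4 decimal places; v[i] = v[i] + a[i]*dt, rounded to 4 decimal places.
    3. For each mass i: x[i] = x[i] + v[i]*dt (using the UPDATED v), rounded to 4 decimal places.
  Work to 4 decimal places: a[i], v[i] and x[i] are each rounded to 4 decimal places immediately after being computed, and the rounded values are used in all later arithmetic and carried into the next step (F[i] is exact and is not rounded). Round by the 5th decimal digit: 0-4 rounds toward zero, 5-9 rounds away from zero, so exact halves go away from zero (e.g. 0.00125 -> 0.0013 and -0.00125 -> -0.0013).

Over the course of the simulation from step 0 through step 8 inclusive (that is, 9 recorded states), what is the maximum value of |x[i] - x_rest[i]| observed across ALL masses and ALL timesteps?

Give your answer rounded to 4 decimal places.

Step 0: x=[4.0000 14.0000 19.0000] v=[0.0000 -2.0000 0.0000]
Step 1: x=[4.3750 13.1875 19.0625] v=[1.5000 -3.2500 0.2500]
Step 2: x=[5.0274 12.1914 19.1328] v=[2.6094 -3.9844 0.2813]
Step 3: x=[5.8133 11.1814 19.1443] v=[3.1436 -4.0401 0.0460]
Step 4: x=[6.5714 10.3336 19.0331] v=[3.0323 -3.3914 -0.4447]
Step 5: x=[7.1539 9.7943 18.7532] v=[2.3300 -2.1571 -1.1196]
Step 6: x=[7.4543 9.6499 18.2884] v=[1.2016 -0.5775 -1.8593]
Step 7: x=[7.4260 9.9082 17.6587] v=[-0.1131 1.0332 -2.5189]
Step 8: x=[7.0887 10.4958 16.9196] v=[-1.3491 2.3503 -2.9565]
Max displacement = 2.3501

Answer: 2.3501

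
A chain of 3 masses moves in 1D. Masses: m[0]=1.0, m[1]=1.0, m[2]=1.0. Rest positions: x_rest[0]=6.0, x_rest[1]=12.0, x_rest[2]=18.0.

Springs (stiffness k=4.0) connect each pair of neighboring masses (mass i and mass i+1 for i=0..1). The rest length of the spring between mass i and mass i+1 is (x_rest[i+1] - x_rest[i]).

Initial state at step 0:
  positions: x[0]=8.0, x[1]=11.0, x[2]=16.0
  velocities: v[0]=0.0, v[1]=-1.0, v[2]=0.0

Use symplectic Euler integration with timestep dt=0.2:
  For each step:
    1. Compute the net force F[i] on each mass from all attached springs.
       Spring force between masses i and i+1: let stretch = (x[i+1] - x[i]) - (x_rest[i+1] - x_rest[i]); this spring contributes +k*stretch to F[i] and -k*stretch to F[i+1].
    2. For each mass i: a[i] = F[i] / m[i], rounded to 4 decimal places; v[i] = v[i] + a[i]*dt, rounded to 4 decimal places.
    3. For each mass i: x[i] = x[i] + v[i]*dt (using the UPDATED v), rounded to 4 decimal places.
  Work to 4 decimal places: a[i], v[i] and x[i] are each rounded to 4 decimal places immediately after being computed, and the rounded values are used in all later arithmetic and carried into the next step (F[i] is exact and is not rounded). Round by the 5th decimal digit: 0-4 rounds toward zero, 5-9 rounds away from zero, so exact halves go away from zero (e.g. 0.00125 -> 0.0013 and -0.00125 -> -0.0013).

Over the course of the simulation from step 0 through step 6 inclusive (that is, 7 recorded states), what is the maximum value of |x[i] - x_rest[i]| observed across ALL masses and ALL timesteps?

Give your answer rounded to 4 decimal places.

Answer: 2.6326

Derivation:
Step 0: x=[8.0000 11.0000 16.0000] v=[0.0000 -1.0000 0.0000]
Step 1: x=[7.5200 11.1200 16.1600] v=[-2.4000 0.6000 0.8000]
Step 2: x=[6.6560 11.4704 16.4736] v=[-4.3200 1.7520 1.5680]
Step 3: x=[5.6023 11.8510 16.9467] v=[-5.2685 1.9030 2.3654]
Step 4: x=[4.5884 12.0471 17.5645] v=[-5.0695 0.9806 3.0888]
Step 5: x=[3.8079 11.9326 18.2595] v=[-3.9025 -0.5724 3.4749]
Step 6: x=[3.3674 11.5305 18.9022] v=[-2.2027 -2.0106 3.2134]
Max displacement = 2.6326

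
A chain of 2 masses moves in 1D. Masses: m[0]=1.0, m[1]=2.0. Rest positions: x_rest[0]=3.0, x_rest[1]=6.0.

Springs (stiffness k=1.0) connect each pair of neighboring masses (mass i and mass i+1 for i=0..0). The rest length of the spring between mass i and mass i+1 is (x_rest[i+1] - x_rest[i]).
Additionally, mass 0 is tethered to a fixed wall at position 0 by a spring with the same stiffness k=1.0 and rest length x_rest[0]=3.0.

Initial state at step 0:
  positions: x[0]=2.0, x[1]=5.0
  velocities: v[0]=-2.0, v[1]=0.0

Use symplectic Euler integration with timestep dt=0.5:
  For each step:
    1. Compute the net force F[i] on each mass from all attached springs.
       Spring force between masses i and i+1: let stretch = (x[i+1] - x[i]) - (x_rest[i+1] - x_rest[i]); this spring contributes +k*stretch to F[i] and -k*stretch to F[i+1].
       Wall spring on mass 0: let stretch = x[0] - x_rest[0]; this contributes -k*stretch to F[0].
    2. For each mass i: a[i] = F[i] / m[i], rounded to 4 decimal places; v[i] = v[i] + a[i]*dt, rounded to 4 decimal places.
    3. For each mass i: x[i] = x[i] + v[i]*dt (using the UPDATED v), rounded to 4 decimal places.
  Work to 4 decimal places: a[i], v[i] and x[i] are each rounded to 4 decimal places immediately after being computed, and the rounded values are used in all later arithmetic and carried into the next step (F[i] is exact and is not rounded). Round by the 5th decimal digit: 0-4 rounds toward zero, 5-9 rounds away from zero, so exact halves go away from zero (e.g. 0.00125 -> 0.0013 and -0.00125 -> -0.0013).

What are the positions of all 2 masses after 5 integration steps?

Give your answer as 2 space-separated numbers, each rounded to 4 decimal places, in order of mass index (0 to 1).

Step 0: x=[2.0000 5.0000] v=[-2.0000 0.0000]
Step 1: x=[1.2500 5.0000] v=[-1.5000 0.0000]
Step 2: x=[1.1250 4.9063] v=[-0.2500 -0.1875]
Step 3: x=[1.6641 4.7149] v=[1.0782 -0.3829]
Step 4: x=[2.5499 4.5171] v=[1.7716 -0.3956]
Step 5: x=[3.2901 4.4484] v=[1.4803 -0.1374]

Answer: 3.2901 4.4484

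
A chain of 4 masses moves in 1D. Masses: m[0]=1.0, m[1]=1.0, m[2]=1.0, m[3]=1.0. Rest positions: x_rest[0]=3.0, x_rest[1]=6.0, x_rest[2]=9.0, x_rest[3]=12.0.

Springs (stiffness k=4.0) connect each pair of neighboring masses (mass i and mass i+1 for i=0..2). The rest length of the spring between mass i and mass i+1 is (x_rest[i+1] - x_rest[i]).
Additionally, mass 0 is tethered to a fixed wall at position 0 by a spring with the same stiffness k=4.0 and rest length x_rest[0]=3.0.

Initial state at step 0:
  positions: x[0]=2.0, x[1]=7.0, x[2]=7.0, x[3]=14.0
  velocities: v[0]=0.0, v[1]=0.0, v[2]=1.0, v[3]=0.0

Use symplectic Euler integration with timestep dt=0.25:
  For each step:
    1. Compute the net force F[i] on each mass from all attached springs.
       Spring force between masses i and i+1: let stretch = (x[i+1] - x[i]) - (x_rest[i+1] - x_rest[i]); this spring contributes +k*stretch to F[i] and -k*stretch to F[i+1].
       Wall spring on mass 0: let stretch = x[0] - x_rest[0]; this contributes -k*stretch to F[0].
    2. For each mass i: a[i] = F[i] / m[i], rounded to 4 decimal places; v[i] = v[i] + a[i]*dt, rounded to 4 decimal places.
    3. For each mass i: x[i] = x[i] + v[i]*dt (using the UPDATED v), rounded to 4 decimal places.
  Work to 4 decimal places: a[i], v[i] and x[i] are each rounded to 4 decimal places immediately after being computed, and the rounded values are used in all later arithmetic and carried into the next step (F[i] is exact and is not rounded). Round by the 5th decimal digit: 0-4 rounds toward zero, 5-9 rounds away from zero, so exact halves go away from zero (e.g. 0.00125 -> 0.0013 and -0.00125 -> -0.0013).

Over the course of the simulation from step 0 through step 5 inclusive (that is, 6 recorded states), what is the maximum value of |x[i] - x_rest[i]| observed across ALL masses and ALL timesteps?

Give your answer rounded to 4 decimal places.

Answer: 2.8594

Derivation:
Step 0: x=[2.0000 7.0000 7.0000 14.0000] v=[0.0000 0.0000 1.0000 0.0000]
Step 1: x=[2.7500 5.7500 9.0000 13.0000] v=[3.0000 -5.0000 8.0000 -4.0000]
Step 2: x=[3.5625 4.5625 11.1875 11.7500] v=[3.2500 -4.7500 8.7500 -5.0000]
Step 3: x=[3.7344 4.7813 11.8594 11.1094] v=[0.6875 0.8750 2.6875 -2.5625]
Step 4: x=[3.2344 6.5079 10.5743 11.4063] v=[-2.0000 6.9062 -5.1406 1.1875]
Step 5: x=[2.7442 8.4327 8.4806 12.2452] v=[-1.9609 7.6991 -8.3750 3.3555]
Max displacement = 2.8594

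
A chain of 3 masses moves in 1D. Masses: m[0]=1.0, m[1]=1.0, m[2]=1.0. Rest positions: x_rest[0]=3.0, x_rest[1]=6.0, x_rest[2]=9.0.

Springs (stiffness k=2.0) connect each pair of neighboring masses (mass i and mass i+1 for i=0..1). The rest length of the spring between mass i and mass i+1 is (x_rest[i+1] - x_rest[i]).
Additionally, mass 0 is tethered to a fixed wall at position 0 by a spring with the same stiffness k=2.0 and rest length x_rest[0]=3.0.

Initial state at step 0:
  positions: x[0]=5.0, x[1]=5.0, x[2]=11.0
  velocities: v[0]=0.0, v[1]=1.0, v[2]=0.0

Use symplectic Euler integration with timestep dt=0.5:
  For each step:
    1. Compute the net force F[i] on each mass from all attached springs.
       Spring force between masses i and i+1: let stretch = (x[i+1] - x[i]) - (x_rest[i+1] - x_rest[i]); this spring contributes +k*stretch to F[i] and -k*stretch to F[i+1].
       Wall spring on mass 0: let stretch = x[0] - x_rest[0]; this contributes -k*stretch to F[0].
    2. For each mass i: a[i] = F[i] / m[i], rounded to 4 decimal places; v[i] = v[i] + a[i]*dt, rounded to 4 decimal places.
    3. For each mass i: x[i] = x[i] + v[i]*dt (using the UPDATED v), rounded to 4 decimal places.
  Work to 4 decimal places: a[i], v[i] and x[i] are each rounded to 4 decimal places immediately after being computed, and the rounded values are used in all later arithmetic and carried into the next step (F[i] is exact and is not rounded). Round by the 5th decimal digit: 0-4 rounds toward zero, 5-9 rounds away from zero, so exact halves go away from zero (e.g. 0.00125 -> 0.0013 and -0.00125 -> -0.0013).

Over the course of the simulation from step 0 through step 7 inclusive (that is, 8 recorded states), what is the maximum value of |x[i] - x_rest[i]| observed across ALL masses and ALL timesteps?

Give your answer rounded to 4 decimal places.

Answer: 3.5000

Derivation:
Step 0: x=[5.0000 5.0000 11.0000] v=[0.0000 1.0000 0.0000]
Step 1: x=[2.5000 8.5000 9.5000] v=[-5.0000 7.0000 -3.0000]
Step 2: x=[1.7500 9.5000 9.0000] v=[-1.5000 2.0000 -1.0000]
Step 3: x=[4.0000 6.3750 10.2500] v=[4.5000 -6.2500 2.5000]
Step 4: x=[5.4375 4.0000 11.0625] v=[2.8750 -4.7500 1.6250]
Step 5: x=[3.4375 5.8750 9.8438] v=[-4.0000 3.7500 -2.4375]
Step 6: x=[0.9375 8.5157 8.1407] v=[-5.0000 5.2813 -3.4063]
Step 7: x=[1.7579 7.1798 8.1251] v=[1.6407 -2.6719 -0.0313]
Max displacement = 3.5000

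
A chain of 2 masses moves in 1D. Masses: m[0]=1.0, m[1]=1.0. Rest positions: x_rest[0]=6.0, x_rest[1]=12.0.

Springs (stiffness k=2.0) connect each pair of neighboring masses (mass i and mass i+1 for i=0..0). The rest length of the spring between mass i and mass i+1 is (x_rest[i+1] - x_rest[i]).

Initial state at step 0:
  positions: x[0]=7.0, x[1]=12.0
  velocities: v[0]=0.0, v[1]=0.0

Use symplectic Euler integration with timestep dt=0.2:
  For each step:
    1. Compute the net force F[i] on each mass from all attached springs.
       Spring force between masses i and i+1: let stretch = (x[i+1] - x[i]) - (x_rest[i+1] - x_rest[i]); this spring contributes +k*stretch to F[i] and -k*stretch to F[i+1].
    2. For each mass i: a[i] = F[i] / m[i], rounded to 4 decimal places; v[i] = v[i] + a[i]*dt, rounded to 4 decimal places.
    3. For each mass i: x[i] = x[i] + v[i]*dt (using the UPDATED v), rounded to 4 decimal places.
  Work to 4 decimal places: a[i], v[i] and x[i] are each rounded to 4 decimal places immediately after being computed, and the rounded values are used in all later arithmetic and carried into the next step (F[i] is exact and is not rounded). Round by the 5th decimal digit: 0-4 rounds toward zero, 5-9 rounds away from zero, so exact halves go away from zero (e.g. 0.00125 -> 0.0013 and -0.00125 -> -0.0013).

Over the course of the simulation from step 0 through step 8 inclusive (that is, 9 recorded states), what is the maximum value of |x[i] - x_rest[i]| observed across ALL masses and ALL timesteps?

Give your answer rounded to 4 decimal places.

Answer: 1.0065

Derivation:
Step 0: x=[7.0000 12.0000] v=[0.0000 0.0000]
Step 1: x=[6.9200 12.0800] v=[-0.4000 0.4000]
Step 2: x=[6.7728 12.2272] v=[-0.7360 0.7360]
Step 3: x=[6.5820 12.4180] v=[-0.9542 0.9542]
Step 4: x=[6.3780 12.6220] v=[-1.0198 1.0198]
Step 5: x=[6.1936 12.8064] v=[-0.9222 0.9222]
Step 6: x=[6.0582 12.9418] v=[-0.6771 0.6771]
Step 7: x=[5.9935 13.0065] v=[-0.3237 0.3237]
Step 8: x=[6.0098 12.9902] v=[0.0815 -0.0815]
Max displacement = 1.0065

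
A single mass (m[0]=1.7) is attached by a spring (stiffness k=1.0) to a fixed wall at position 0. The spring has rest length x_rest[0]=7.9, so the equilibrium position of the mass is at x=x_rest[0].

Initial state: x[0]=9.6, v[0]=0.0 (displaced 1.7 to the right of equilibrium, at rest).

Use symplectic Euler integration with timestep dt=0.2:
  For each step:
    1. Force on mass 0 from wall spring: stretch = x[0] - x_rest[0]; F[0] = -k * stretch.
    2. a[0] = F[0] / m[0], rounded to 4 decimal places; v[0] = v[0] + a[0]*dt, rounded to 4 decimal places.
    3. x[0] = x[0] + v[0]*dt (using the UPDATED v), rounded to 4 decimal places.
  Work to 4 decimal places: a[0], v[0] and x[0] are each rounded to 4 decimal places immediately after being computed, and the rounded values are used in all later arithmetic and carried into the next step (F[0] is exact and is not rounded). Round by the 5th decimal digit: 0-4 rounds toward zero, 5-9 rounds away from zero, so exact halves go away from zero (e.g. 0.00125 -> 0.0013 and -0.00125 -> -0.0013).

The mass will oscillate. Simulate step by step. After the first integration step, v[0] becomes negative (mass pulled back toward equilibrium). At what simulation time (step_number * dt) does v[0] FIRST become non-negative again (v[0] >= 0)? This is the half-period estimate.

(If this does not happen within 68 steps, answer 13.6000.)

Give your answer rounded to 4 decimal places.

Answer: 4.2000

Derivation:
Step 0: x=[9.6000] v=[0.0000]
Step 1: x=[9.5600] v=[-0.2000]
Step 2: x=[9.4809] v=[-0.3953]
Step 3: x=[9.3646] v=[-0.5813]
Step 4: x=[9.2139] v=[-0.7536]
Step 5: x=[9.0323] v=[-0.9082]
Step 6: x=[8.8240] v=[-1.0414]
Step 7: x=[8.5940] v=[-1.1501]
Step 8: x=[8.3477] v=[-1.2317]
Step 9: x=[8.0908] v=[-1.2844]
Step 10: x=[7.8294] v=[-1.3068]
Step 11: x=[7.5697] v=[-1.2985]
Step 12: x=[7.3178] v=[-1.2596]
Step 13: x=[7.0796] v=[-1.1911]
Step 14: x=[6.8607] v=[-1.0946]
Step 15: x=[6.6662] v=[-0.9723]
Step 16: x=[6.5008] v=[-0.8271]
Step 17: x=[6.3683] v=[-0.6625]
Step 18: x=[6.2718] v=[-0.4823]
Step 19: x=[6.2137] v=[-0.2907]
Step 20: x=[6.1952] v=[-0.0923]
Step 21: x=[6.2169] v=[0.1083]
First v>=0 after going negative at step 21, time=4.2000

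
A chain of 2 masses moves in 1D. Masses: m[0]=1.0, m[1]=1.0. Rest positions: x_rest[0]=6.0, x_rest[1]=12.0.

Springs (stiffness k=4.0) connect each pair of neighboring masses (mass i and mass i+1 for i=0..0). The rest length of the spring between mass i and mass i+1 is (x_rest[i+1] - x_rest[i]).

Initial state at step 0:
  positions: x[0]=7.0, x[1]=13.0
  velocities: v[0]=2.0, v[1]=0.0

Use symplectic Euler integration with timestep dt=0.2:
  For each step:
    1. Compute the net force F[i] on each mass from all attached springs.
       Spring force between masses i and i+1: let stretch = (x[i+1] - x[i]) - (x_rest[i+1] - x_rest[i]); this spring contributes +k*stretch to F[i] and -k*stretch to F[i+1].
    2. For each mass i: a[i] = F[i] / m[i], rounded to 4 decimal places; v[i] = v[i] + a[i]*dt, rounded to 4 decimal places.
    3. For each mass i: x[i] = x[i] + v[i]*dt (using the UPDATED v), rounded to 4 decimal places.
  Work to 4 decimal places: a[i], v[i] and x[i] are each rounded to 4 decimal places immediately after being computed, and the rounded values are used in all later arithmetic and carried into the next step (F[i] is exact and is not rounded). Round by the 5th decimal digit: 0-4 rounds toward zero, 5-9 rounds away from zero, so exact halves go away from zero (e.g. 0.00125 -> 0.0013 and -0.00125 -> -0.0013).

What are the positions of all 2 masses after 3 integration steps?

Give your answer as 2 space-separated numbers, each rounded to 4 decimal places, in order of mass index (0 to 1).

Step 0: x=[7.0000 13.0000] v=[2.0000 0.0000]
Step 1: x=[7.4000 13.0000] v=[2.0000 0.0000]
Step 2: x=[7.7360 13.0640] v=[1.6800 0.3200]
Step 3: x=[7.9645 13.2355] v=[1.1424 0.8576]

Answer: 7.9645 13.2355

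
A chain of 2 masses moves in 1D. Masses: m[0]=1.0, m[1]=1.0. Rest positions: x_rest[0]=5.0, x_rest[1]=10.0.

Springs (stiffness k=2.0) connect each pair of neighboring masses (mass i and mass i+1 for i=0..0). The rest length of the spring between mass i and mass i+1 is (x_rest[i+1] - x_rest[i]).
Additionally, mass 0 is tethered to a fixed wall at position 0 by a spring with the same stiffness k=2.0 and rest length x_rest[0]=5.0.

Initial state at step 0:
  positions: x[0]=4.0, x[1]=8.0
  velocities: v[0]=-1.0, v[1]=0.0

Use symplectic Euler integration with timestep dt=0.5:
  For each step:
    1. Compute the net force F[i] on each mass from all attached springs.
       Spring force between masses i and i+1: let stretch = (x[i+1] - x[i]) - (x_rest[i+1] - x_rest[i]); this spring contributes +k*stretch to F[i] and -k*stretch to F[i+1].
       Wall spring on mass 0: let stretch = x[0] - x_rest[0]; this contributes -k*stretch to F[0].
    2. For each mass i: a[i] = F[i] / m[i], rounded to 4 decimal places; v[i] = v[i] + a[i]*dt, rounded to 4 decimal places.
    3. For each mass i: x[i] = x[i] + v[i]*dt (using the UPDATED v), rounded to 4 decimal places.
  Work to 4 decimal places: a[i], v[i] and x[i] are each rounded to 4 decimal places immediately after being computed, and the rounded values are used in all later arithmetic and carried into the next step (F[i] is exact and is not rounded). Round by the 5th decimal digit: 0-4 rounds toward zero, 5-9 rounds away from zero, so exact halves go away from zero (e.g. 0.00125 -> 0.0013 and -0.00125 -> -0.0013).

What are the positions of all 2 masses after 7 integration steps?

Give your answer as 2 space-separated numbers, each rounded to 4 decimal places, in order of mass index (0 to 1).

Step 0: x=[4.0000 8.0000] v=[-1.0000 0.0000]
Step 1: x=[3.5000 8.5000] v=[-1.0000 1.0000]
Step 2: x=[3.7500 9.0000] v=[0.5000 1.0000]
Step 3: x=[4.7500 9.3750] v=[2.0000 0.7500]
Step 4: x=[5.6875 9.9375] v=[1.8750 1.1250]
Step 5: x=[5.9063 10.8750] v=[0.4375 1.8750]
Step 6: x=[5.6563 11.8282] v=[-0.5001 1.9063]
Step 7: x=[5.6641 12.1954] v=[0.0155 0.7344]

Answer: 5.6641 12.1954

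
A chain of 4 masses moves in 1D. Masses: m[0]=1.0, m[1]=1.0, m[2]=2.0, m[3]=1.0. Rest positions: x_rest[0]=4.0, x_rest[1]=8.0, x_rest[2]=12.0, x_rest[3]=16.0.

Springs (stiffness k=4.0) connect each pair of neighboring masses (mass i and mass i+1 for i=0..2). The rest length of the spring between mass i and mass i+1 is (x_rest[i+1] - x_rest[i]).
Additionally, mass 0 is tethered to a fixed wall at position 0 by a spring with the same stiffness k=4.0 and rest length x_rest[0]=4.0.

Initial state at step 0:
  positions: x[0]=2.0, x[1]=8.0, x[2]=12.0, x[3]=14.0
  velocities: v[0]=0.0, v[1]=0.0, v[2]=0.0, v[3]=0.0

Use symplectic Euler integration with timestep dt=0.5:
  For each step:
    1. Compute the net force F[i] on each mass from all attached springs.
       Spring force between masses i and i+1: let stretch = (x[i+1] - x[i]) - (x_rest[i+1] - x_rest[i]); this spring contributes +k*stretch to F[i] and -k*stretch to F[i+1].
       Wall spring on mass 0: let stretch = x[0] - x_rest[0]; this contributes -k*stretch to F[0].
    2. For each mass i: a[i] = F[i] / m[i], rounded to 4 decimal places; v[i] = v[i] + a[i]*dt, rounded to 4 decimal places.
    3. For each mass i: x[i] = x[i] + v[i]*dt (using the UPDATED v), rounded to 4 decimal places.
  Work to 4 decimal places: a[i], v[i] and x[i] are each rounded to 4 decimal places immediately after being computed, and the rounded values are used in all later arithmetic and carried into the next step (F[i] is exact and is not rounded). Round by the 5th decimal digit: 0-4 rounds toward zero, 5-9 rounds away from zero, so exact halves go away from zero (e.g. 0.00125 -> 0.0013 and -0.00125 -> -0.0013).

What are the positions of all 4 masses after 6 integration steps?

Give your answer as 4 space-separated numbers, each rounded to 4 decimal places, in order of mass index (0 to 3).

Answer: 5.5000 8.5000 11.0000 18.0000

Derivation:
Step 0: x=[2.0000 8.0000 12.0000 14.0000] v=[0.0000 0.0000 0.0000 0.0000]
Step 1: x=[6.0000 6.0000 11.0000 16.0000] v=[8.0000 -4.0000 -2.0000 4.0000]
Step 2: x=[4.0000 9.0000 10.0000 17.0000] v=[-4.0000 6.0000 -2.0000 2.0000]
Step 3: x=[3.0000 8.0000 12.0000 15.0000] v=[-2.0000 -2.0000 4.0000 -4.0000]
Step 4: x=[4.0000 6.0000 13.5000 14.0000] v=[2.0000 -4.0000 3.0000 -2.0000]
Step 5: x=[3.0000 9.5000 11.5000 16.5000] v=[-2.0000 7.0000 -4.0000 5.0000]
Step 6: x=[5.5000 8.5000 11.0000 18.0000] v=[5.0000 -2.0000 -1.0000 3.0000]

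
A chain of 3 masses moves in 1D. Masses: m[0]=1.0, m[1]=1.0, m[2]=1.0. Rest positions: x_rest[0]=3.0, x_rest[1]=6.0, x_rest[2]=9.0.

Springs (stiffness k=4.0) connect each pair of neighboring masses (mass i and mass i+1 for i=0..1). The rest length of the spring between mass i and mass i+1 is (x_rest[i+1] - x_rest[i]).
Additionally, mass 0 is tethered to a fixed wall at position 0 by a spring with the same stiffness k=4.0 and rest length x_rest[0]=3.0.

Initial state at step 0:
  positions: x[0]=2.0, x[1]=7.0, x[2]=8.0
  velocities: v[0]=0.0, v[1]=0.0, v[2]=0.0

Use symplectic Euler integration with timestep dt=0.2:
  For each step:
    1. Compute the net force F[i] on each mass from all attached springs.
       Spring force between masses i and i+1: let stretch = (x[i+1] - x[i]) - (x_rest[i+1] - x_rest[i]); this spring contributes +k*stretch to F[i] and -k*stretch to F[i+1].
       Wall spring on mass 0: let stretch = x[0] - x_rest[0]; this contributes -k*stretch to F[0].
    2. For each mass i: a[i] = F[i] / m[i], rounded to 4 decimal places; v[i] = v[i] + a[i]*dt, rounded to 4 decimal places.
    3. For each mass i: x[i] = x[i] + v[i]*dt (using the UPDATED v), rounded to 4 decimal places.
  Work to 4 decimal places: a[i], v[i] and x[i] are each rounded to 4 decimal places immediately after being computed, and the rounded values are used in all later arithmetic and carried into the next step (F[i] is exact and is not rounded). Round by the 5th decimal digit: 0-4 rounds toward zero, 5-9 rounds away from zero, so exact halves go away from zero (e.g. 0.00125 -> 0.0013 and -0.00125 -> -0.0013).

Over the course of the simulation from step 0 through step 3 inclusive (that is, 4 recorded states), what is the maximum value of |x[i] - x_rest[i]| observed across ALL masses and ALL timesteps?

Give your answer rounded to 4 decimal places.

Answer: 1.3480

Derivation:
Step 0: x=[2.0000 7.0000 8.0000] v=[0.0000 0.0000 0.0000]
Step 1: x=[2.4800 6.3600 8.3200] v=[2.4000 -3.2000 1.6000]
Step 2: x=[3.1840 5.4128 8.8064] v=[3.5200 -4.7360 2.4320]
Step 3: x=[3.7352 4.6520 9.2298] v=[2.7558 -3.8042 2.1171]
Max displacement = 1.3480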